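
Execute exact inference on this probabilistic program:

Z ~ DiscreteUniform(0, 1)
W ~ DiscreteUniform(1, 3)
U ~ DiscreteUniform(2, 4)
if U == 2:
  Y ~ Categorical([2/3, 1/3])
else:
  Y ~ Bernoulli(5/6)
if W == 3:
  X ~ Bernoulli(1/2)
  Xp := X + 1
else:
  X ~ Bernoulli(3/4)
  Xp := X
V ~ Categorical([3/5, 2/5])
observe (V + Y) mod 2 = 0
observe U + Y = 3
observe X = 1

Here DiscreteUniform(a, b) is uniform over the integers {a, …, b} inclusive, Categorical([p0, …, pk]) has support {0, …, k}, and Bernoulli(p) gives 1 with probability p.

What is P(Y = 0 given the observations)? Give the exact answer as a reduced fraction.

Enumerate traces; 12 have nonzero weight after conditioning:
  (Z=0, W=1, U=2, Y=1, X=1, V=1) weight 1/180
  (Z=0, W=1, U=3, Y=0, X=1, V=0) weight 1/240
  (Z=0, W=2, U=2, Y=1, X=1, V=1) weight 1/180
  (Z=0, W=2, U=3, Y=0, X=1, V=0) weight 1/240
  (Z=0, W=3, U=2, Y=1, X=1, V=1) weight 1/270
  (Z=0, W=3, U=3, Y=0, X=1, V=0) weight 1/360
  (Z=1, W=1, U=2, Y=1, X=1, V=1) weight 1/180
  (Z=1, W=1, U=3, Y=0, X=1, V=0) weight 1/240
  … 4 more
Group by Y:
  weight(Y=0) = 1/45
  weight(Y=1) = 4/135
Total weight = 1/45 + 4/135 = 7/135
P(Y=0 | obs) = 1/45 / 7/135 = 3/7
P(Y=1 | obs) = 4/135 / 7/135 = 4/7

P(Y = 0 | obs) = 3/7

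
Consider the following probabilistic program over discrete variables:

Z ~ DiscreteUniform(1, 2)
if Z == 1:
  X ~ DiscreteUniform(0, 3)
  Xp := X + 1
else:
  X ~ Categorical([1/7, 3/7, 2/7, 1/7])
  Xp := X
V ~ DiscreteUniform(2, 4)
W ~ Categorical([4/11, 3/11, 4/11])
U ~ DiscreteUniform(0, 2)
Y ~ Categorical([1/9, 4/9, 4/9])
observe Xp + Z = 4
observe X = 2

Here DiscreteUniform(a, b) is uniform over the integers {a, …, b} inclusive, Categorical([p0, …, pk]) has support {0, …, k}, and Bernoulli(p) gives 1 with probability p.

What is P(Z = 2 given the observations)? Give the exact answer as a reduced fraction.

P(Z = 2 | obs) = 8/15

Enumerate traces; 162 have nonzero weight after conditioning:
  (Z=1, X=2, V=2, W=0, U=0, Y=0) weight 1/1782
  (Z=1, X=2, V=2, W=0, U=0, Y=1) weight 2/891
  (Z=1, X=2, V=2, W=0, U=0, Y=2) weight 2/891
  (Z=1, X=2, V=2, W=0, U=1, Y=0) weight 1/1782
  (Z=1, X=2, V=2, W=0, U=1, Y=1) weight 2/891
  (Z=1, X=2, V=2, W=0, U=1, Y=2) weight 2/891
  (Z=1, X=2, V=2, W=0, U=2, Y=0) weight 1/1782
  (Z=1, X=2, V=2, W=0, U=2, Y=1) weight 2/891
  (Z=2, X=2, V=2, W=0, U=0, Y=0) weight 4/6237
  … 153 more
Group by Z:
  weight(Z=1) = 1/8
  weight(Z=2) = 1/7
Total weight = 1/8 + 1/7 = 15/56
P(Z=1 | obs) = 1/8 / 15/56 = 7/15
P(Z=2 | obs) = 1/7 / 15/56 = 8/15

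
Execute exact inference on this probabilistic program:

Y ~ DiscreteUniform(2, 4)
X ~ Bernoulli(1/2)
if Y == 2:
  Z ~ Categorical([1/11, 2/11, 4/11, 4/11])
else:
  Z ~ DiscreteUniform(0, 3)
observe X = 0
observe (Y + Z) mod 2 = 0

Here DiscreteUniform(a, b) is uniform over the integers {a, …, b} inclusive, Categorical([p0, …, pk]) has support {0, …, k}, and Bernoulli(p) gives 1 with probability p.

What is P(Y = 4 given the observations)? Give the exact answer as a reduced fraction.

P(Y = 4 | obs) = 11/32

Enumerate traces; 6 have nonzero weight after conditioning:
  (Y=2, X=0, Z=0) weight 1/66
  (Y=2, X=0, Z=2) weight 2/33
  (Y=3, X=0, Z=1) weight 1/24
  (Y=3, X=0, Z=3) weight 1/24
  (Y=4, X=0, Z=0) weight 1/24
  (Y=4, X=0, Z=2) weight 1/24
Group by Y:
  weight(Y=2) = 5/66
  weight(Y=3) = 1/12
  weight(Y=4) = 1/12
Total weight = 5/66 + 1/12 + 1/12 = 8/33
P(Y=2 | obs) = 5/66 / 8/33 = 5/16
P(Y=3 | obs) = 1/12 / 8/33 = 11/32
P(Y=4 | obs) = 1/12 / 8/33 = 11/32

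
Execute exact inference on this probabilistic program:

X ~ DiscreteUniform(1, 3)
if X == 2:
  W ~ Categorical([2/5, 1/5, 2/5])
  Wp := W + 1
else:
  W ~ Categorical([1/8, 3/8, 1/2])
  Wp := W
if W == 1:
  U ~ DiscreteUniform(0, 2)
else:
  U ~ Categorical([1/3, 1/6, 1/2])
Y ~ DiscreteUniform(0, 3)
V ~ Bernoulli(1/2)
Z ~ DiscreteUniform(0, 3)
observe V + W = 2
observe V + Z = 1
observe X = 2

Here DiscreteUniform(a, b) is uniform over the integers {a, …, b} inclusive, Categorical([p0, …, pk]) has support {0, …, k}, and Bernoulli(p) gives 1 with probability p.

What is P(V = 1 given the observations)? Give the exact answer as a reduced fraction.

Enumerate traces; 24 have nonzero weight after conditioning:
  (X=2, W=1, U=0, Y=0, V=1, Z=0) weight 1/1440
  (X=2, W=1, U=0, Y=1, V=1, Z=0) weight 1/1440
  (X=2, W=1, U=0, Y=2, V=1, Z=0) weight 1/1440
  (X=2, W=1, U=0, Y=3, V=1, Z=0) weight 1/1440
  (X=2, W=1, U=1, Y=0, V=1, Z=0) weight 1/1440
  (X=2, W=1, U=1, Y=1, V=1, Z=0) weight 1/1440
  (X=2, W=1, U=1, Y=2, V=1, Z=0) weight 1/1440
  (X=2, W=1, U=1, Y=3, V=1, Z=0) weight 1/1440
  (X=2, W=2, U=0, Y=0, V=0, Z=1) weight 1/720
  … 15 more
Group by V:
  weight(V=0) = 1/60
  weight(V=1) = 1/120
Total weight = 1/60 + 1/120 = 1/40
P(V=0 | obs) = 1/60 / 1/40 = 2/3
P(V=1 | obs) = 1/120 / 1/40 = 1/3

P(V = 1 | obs) = 1/3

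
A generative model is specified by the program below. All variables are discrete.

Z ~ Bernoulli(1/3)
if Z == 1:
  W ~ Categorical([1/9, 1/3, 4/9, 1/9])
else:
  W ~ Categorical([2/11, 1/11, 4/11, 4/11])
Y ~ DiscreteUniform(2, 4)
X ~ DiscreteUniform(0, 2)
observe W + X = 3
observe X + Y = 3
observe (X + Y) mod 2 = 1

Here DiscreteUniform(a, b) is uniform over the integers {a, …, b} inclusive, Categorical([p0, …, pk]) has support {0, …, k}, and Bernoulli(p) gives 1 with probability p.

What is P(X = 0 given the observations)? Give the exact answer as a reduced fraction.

Enumerate traces; 4 have nonzero weight after conditioning:
  (Z=0, W=2, Y=2, X=1) weight 8/297
  (Z=0, W=3, Y=3, X=0) weight 8/297
  (Z=1, W=2, Y=2, X=1) weight 4/243
  (Z=1, W=3, Y=3, X=0) weight 1/243
Group by X:
  weight(X=0) = 83/2673
  weight(X=1) = 116/2673
Total weight = 83/2673 + 116/2673 = 199/2673
P(X=0 | obs) = 83/2673 / 199/2673 = 83/199
P(X=1 | obs) = 116/2673 / 199/2673 = 116/199

P(X = 0 | obs) = 83/199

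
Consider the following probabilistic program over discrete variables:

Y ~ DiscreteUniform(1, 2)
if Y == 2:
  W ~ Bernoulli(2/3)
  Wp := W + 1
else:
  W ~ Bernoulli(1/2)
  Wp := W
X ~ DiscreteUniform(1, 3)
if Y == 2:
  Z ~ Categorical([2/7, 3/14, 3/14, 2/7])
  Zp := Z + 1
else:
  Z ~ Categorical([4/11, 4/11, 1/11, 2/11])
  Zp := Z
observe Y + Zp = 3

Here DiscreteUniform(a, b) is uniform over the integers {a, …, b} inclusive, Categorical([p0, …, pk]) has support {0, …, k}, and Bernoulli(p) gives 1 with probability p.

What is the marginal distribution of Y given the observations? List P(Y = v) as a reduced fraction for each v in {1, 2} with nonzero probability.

Enumerate traces; 12 have nonzero weight after conditioning:
  (Y=1, W=0, X=1, Z=2) weight 1/132
  (Y=1, W=0, X=2, Z=2) weight 1/132
  (Y=1, W=0, X=3, Z=2) weight 1/132
  (Y=1, W=1, X=1, Z=2) weight 1/132
  (Y=1, W=1, X=2, Z=2) weight 1/132
  (Y=1, W=1, X=3, Z=2) weight 1/132
  (Y=2, W=0, X=1, Z=0) weight 1/63
  (Y=2, W=0, X=2, Z=0) weight 1/63
  … 4 more
Group by Y:
  weight(Y=1) = 1/22
  weight(Y=2) = 1/7
Total weight = 1/22 + 1/7 = 29/154
P(Y=1 | obs) = 1/22 / 29/154 = 7/29
P(Y=2 | obs) = 1/7 / 29/154 = 22/29

P(Y=1) = 7/29, P(Y=2) = 22/29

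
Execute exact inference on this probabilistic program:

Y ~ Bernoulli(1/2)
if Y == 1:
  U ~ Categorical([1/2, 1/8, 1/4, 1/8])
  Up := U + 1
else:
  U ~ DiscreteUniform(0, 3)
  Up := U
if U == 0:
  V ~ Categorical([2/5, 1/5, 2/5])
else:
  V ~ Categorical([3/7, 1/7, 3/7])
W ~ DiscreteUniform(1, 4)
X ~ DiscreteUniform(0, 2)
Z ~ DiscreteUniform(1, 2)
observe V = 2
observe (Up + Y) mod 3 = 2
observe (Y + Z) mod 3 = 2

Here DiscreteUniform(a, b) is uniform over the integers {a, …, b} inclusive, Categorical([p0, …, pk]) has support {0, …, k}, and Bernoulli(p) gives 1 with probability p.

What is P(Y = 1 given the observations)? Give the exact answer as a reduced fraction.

P(Y = 1 | obs) = 71/101

Enumerate traces; 36 have nonzero weight after conditioning:
  (Y=0, U=2, V=2, W=1, X=0, Z=2) weight 1/448
  (Y=0, U=2, V=2, W=1, X=1, Z=2) weight 1/448
  (Y=0, U=2, V=2, W=1, X=2, Z=2) weight 1/448
  (Y=0, U=2, V=2, W=2, X=0, Z=2) weight 1/448
  (Y=0, U=2, V=2, W=2, X=1, Z=2) weight 1/448
  (Y=0, U=2, V=2, W=2, X=2, Z=2) weight 1/448
  (Y=0, U=2, V=2, W=3, X=0, Z=2) weight 1/448
  (Y=0, U=2, V=2, W=3, X=1, Z=2) weight 1/448
  (Y=1, U=0, V=2, W=1, X=0, Z=1) weight 1/240
  … 27 more
Group by Y:
  weight(Y=0) = 3/112
  weight(Y=1) = 71/1120
Total weight = 3/112 + 71/1120 = 101/1120
P(Y=0 | obs) = 3/112 / 101/1120 = 30/101
P(Y=1 | obs) = 71/1120 / 101/1120 = 71/101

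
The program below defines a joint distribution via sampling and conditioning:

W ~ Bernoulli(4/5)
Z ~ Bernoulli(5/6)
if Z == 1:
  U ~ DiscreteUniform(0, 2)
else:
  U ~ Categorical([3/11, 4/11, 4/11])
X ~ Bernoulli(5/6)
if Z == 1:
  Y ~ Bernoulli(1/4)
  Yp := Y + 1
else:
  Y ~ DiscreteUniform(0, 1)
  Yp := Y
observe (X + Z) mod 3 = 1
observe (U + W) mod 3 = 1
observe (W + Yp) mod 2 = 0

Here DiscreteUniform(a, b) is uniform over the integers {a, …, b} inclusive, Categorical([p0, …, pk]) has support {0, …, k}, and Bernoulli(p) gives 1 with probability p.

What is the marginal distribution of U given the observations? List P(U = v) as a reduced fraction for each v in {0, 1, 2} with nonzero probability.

Enumerate traces; 4 have nonzero weight after conditioning:
  (W=0, Z=0, U=1, X=1, Y=0) weight 1/198
  (W=0, Z=1, U=1, X=0, Y=1) weight 1/432
  (W=1, Z=0, U=0, X=1, Y=1) weight 1/66
  (W=1, Z=1, U=0, X=0, Y=0) weight 1/36
Group by U:
  weight(U=0) = 17/396
  weight(U=1) = 35/4752
Total weight = 17/396 + 35/4752 = 239/4752
P(U=0 | obs) = 17/396 / 239/4752 = 204/239
P(U=1 | obs) = 35/4752 / 239/4752 = 35/239

P(U=0) = 204/239, P(U=1) = 35/239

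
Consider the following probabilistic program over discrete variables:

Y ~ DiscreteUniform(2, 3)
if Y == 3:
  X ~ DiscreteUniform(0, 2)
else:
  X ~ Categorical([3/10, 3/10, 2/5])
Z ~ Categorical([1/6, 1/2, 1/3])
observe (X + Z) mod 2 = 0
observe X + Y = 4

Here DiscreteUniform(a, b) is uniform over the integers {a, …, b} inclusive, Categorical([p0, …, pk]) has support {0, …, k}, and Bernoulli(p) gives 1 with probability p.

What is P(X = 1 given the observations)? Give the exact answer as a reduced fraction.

Enumerate traces; 3 have nonzero weight after conditioning:
  (Y=2, X=2, Z=0) weight 1/30
  (Y=2, X=2, Z=2) weight 1/15
  (Y=3, X=1, Z=1) weight 1/12
Group by X:
  weight(X=1) = 1/12
  weight(X=2) = 1/10
Total weight = 1/12 + 1/10 = 11/60
P(X=1 | obs) = 1/12 / 11/60 = 5/11
P(X=2 | obs) = 1/10 / 11/60 = 6/11

P(X = 1 | obs) = 5/11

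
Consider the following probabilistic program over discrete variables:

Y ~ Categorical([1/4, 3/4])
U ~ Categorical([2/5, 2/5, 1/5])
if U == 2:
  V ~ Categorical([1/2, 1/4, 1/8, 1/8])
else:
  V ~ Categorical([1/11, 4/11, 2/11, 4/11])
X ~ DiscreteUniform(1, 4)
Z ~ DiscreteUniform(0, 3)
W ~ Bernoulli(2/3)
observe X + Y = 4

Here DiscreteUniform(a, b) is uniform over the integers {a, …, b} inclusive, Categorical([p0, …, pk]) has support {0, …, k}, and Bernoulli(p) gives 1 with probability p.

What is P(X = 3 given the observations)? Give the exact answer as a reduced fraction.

P(X = 3 | obs) = 3/4

Enumerate traces; 192 have nonzero weight after conditioning:
  (Y=0, U=0, V=0, X=4, Z=0, W=0) weight 1/5280
  (Y=0, U=0, V=0, X=4, Z=0, W=1) weight 1/2640
  (Y=0, U=0, V=0, X=4, Z=1, W=0) weight 1/5280
  (Y=0, U=0, V=0, X=4, Z=1, W=1) weight 1/2640
  (Y=0, U=0, V=0, X=4, Z=2, W=0) weight 1/5280
  (Y=0, U=0, V=0, X=4, Z=2, W=1) weight 1/2640
  (Y=0, U=0, V=0, X=4, Z=3, W=0) weight 1/5280
  (Y=0, U=0, V=0, X=4, Z=3, W=1) weight 1/2640
  (Y=1, U=0, V=0, X=3, Z=0, W=0) weight 1/1760
  … 183 more
Group by X:
  weight(X=3) = 3/16
  weight(X=4) = 1/16
Total weight = 3/16 + 1/16 = 1/4
P(X=3 | obs) = 3/16 / 1/4 = 3/4
P(X=4 | obs) = 1/16 / 1/4 = 1/4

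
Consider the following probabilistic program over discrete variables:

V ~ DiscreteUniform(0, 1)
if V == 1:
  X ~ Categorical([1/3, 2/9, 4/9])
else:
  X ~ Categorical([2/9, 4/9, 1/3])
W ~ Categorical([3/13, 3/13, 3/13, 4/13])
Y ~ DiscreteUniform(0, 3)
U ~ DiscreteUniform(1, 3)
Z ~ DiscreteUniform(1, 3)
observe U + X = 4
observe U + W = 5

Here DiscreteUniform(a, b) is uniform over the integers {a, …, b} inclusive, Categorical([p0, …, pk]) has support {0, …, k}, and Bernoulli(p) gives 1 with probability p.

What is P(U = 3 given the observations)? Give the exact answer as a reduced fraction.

P(U = 3 | obs) = 9/23

Enumerate traces; 48 have nonzero weight after conditioning:
  (V=0, X=1, W=2, Y=0, U=3, Z=1) weight 1/702
  (V=0, X=1, W=2, Y=0, U=3, Z=2) weight 1/702
  (V=0, X=1, W=2, Y=0, U=3, Z=3) weight 1/702
  (V=0, X=1, W=2, Y=1, U=3, Z=1) weight 1/702
  (V=0, X=1, W=2, Y=1, U=3, Z=2) weight 1/702
  (V=0, X=1, W=2, Y=1, U=3, Z=3) weight 1/702
  (V=0, X=1, W=2, Y=2, U=3, Z=1) weight 1/702
  (V=0, X=1, W=2, Y=2, U=3, Z=2) weight 1/702
  (V=0, X=2, W=3, Y=0, U=2, Z=1) weight 1/702
  … 39 more
Group by U:
  weight(U=2) = 14/351
  weight(U=3) = 1/39
Total weight = 14/351 + 1/39 = 23/351
P(U=2 | obs) = 14/351 / 23/351 = 14/23
P(U=3 | obs) = 1/39 / 23/351 = 9/23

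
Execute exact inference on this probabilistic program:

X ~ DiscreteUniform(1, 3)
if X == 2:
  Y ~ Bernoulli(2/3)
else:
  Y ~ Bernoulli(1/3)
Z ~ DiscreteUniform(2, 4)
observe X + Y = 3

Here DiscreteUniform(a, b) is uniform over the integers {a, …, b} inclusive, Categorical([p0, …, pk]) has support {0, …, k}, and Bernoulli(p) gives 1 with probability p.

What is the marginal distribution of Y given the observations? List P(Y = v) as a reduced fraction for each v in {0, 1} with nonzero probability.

Enumerate traces; 6 have nonzero weight after conditioning:
  (X=2, Y=1, Z=2) weight 2/27
  (X=2, Y=1, Z=3) weight 2/27
  (X=2, Y=1, Z=4) weight 2/27
  (X=3, Y=0, Z=2) weight 2/27
  (X=3, Y=0, Z=3) weight 2/27
  (X=3, Y=0, Z=4) weight 2/27
Group by Y:
  weight(Y=0) = 2/9
  weight(Y=1) = 2/9
Total weight = 2/9 + 2/9 = 4/9
P(Y=0 | obs) = 2/9 / 4/9 = 1/2
P(Y=1 | obs) = 2/9 / 4/9 = 1/2

P(Y=0) = 1/2, P(Y=1) = 1/2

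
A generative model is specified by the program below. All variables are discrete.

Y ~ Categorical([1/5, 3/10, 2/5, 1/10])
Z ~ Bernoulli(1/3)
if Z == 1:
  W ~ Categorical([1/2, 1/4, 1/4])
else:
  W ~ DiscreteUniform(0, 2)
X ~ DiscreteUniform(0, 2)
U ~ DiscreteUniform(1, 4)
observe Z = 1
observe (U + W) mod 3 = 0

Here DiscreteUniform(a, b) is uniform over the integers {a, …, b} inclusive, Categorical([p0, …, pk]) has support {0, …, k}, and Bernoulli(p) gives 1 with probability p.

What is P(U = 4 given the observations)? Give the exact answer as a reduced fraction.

Enumerate traces; 48 have nonzero weight after conditioning:
  (Y=0, Z=1, W=0, X=0, U=3) weight 1/360
  (Y=0, Z=1, W=0, X=1, U=3) weight 1/360
  (Y=0, Z=1, W=0, X=2, U=3) weight 1/360
  (Y=0, Z=1, W=1, X=0, U=2) weight 1/720
  (Y=0, Z=1, W=1, X=1, U=2) weight 1/720
  (Y=0, Z=1, W=1, X=2, U=2) weight 1/720
  (Y=0, Z=1, W=2, X=0, U=1) weight 1/720
  (Y=0, Z=1, W=2, X=0, U=4) weight 1/720
  … 40 more
Group by U:
  weight(U=1) = 1/48
  weight(U=2) = 1/48
  weight(U=3) = 1/24
  weight(U=4) = 1/48
Total weight = 1/48 + 1/48 + 1/24 + 1/48 = 5/48
P(U=1 | obs) = 1/48 / 5/48 = 1/5
P(U=2 | obs) = 1/48 / 5/48 = 1/5
P(U=3 | obs) = 1/24 / 5/48 = 2/5
P(U=4 | obs) = 1/48 / 5/48 = 1/5

P(U = 4 | obs) = 1/5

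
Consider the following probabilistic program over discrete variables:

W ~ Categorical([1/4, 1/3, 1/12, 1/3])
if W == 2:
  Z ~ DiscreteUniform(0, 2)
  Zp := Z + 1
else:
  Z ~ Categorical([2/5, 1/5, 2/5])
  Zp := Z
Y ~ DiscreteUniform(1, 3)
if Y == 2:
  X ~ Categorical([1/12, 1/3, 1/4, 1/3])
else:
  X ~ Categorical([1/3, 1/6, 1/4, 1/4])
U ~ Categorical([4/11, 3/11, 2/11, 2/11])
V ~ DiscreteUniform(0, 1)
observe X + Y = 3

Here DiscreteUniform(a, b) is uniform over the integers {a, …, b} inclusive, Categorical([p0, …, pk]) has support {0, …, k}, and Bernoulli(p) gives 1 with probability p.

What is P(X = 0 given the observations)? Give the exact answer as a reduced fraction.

Enumerate traces; 288 have nonzero weight after conditioning:
  (W=0, Z=0, Y=1, X=2, U=0, V=0) weight 1/660
  (W=0, Z=0, Y=1, X=2, U=0, V=1) weight 1/660
  (W=0, Z=0, Y=1, X=2, U=1, V=0) weight 1/880
  (W=0, Z=0, Y=1, X=2, U=1, V=1) weight 1/880
  (W=0, Z=0, Y=1, X=2, U=2, V=0) weight 1/1320
  (W=0, Z=0, Y=1, X=2, U=2, V=1) weight 1/1320
  (W=0, Z=0, Y=1, X=2, U=3, V=0) weight 1/1320
  (W=0, Z=0, Y=1, X=2, U=3, V=1) weight 1/1320
  (W=0, Z=0, Y=2, X=1, U=0, V=0) weight 1/495
  (W=0, Z=0, Y=3, X=0, U=0, V=0) weight 1/495
  … 278 more
Group by X:
  weight(X=0) = 1/9
  weight(X=1) = 1/9
  weight(X=2) = 1/12
Total weight = 1/9 + 1/9 + 1/12 = 11/36
P(X=0 | obs) = 1/9 / 11/36 = 4/11
P(X=1 | obs) = 1/9 / 11/36 = 4/11
P(X=2 | obs) = 1/12 / 11/36 = 3/11

P(X = 0 | obs) = 4/11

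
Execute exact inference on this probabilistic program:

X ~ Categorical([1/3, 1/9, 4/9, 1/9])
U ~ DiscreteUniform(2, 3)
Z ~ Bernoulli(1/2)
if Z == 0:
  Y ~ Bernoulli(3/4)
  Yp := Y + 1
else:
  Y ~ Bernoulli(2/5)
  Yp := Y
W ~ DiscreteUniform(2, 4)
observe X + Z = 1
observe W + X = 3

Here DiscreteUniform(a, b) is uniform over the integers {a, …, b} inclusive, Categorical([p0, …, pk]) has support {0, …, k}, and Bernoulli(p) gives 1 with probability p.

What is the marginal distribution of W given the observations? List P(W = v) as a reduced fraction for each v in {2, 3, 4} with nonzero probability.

Enumerate traces; 8 have nonzero weight after conditioning:
  (X=0, U=2, Z=1, Y=0, W=3) weight 1/60
  (X=0, U=2, Z=1, Y=1, W=3) weight 1/90
  (X=0, U=3, Z=1, Y=0, W=3) weight 1/60
  (X=0, U=3, Z=1, Y=1, W=3) weight 1/90
  (X=1, U=2, Z=0, Y=0, W=2) weight 1/432
  (X=1, U=2, Z=0, Y=1, W=2) weight 1/144
  (X=1, U=3, Z=0, Y=0, W=2) weight 1/432
  (X=1, U=3, Z=0, Y=1, W=2) weight 1/144
Group by W:
  weight(W=2) = 1/54
  weight(W=3) = 1/18
Total weight = 1/54 + 1/18 = 2/27
P(W=2 | obs) = 1/54 / 2/27 = 1/4
P(W=3 | obs) = 1/18 / 2/27 = 3/4

P(W=2) = 1/4, P(W=3) = 3/4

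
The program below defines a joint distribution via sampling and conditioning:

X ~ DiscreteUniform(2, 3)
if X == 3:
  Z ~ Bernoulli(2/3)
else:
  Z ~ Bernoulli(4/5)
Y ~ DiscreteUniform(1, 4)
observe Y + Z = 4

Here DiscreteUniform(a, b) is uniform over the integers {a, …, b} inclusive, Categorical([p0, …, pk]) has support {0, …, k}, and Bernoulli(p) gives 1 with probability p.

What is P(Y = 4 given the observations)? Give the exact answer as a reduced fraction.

P(Y = 4 | obs) = 4/15

Enumerate traces; 4 have nonzero weight after conditioning:
  (X=2, Z=0, Y=4) weight 1/40
  (X=2, Z=1, Y=3) weight 1/10
  (X=3, Z=0, Y=4) weight 1/24
  (X=3, Z=1, Y=3) weight 1/12
Group by Y:
  weight(Y=3) = 11/60
  weight(Y=4) = 1/15
Total weight = 11/60 + 1/15 = 1/4
P(Y=3 | obs) = 11/60 / 1/4 = 11/15
P(Y=4 | obs) = 1/15 / 1/4 = 4/15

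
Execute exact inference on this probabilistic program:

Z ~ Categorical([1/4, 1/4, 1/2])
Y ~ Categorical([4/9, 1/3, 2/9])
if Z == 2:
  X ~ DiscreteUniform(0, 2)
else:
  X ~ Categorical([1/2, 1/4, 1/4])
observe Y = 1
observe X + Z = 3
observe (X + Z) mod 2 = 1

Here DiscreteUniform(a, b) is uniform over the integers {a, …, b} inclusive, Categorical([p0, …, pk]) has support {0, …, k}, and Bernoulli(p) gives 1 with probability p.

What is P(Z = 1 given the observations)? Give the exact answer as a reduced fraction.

P(Z = 1 | obs) = 3/11

Enumerate traces; 2 have nonzero weight after conditioning:
  (Z=1, Y=1, X=2) weight 1/48
  (Z=2, Y=1, X=1) weight 1/18
Group by Z:
  weight(Z=1) = 1/48
  weight(Z=2) = 1/18
Total weight = 1/48 + 1/18 = 11/144
P(Z=1 | obs) = 1/48 / 11/144 = 3/11
P(Z=2 | obs) = 1/18 / 11/144 = 8/11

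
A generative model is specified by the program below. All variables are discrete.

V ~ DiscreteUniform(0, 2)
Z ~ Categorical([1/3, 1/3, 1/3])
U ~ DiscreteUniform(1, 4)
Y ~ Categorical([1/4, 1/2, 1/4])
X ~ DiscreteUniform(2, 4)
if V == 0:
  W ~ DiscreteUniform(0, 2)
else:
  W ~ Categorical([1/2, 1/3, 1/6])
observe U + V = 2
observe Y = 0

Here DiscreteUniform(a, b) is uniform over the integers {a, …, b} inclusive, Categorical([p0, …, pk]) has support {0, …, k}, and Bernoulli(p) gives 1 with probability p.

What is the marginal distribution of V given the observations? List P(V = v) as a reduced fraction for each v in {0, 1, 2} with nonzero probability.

Enumerate traces; 54 have nonzero weight after conditioning:
  (V=0, Z=0, U=2, Y=0, X=2, W=0) weight 1/1296
  (V=0, Z=0, U=2, Y=0, X=2, W=1) weight 1/1296
  (V=0, Z=0, U=2, Y=0, X=2, W=2) weight 1/1296
  (V=0, Z=0, U=2, Y=0, X=3, W=0) weight 1/1296
  (V=0, Z=0, U=2, Y=0, X=3, W=1) weight 1/1296
  (V=0, Z=0, U=2, Y=0, X=3, W=2) weight 1/1296
  (V=0, Z=0, U=2, Y=0, X=4, W=0) weight 1/1296
  (V=0, Z=0, U=2, Y=0, X=4, W=1) weight 1/1296
  (V=1, Z=0, U=1, Y=0, X=2, W=0) weight 1/864
  … 45 more
Group by V:
  weight(V=0) = 1/48
  weight(V=1) = 1/48
Total weight = 1/48 + 1/48 = 1/24
P(V=0 | obs) = 1/48 / 1/24 = 1/2
P(V=1 | obs) = 1/48 / 1/24 = 1/2

P(V=0) = 1/2, P(V=1) = 1/2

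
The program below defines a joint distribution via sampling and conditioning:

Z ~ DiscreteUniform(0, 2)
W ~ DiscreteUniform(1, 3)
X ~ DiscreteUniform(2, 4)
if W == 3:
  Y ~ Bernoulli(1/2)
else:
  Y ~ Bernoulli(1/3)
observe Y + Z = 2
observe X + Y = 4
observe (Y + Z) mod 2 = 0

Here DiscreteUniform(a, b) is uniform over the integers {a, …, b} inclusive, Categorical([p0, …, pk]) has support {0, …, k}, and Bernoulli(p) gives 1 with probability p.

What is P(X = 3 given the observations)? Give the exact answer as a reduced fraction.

Enumerate traces; 6 have nonzero weight after conditioning:
  (Z=1, W=1, X=3, Y=1) weight 1/81
  (Z=1, W=2, X=3, Y=1) weight 1/81
  (Z=1, W=3, X=3, Y=1) weight 1/54
  (Z=2, W=1, X=4, Y=0) weight 2/81
  (Z=2, W=2, X=4, Y=0) weight 2/81
  (Z=2, W=3, X=4, Y=0) weight 1/54
Group by X:
  weight(X=3) = 7/162
  weight(X=4) = 11/162
Total weight = 7/162 + 11/162 = 1/9
P(X=3 | obs) = 7/162 / 1/9 = 7/18
P(X=4 | obs) = 11/162 / 1/9 = 11/18

P(X = 3 | obs) = 7/18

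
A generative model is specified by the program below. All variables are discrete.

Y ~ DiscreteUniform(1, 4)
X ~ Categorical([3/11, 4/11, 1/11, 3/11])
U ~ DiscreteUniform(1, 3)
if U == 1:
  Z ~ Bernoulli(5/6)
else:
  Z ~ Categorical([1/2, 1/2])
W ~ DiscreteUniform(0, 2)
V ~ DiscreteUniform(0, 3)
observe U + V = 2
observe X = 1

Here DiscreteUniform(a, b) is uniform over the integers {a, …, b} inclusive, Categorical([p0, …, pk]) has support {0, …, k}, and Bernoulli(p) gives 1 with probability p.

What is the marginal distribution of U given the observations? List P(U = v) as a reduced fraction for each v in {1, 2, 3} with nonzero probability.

Enumerate traces; 48 have nonzero weight after conditioning:
  (Y=1, X=1, U=1, Z=0, W=0, V=1) weight 1/2376
  (Y=1, X=1, U=1, Z=0, W=1, V=1) weight 1/2376
  (Y=1, X=1, U=1, Z=0, W=2, V=1) weight 1/2376
  (Y=1, X=1, U=1, Z=1, W=0, V=1) weight 5/2376
  (Y=1, X=1, U=1, Z=1, W=1, V=1) weight 5/2376
  (Y=1, X=1, U=1, Z=1, W=2, V=1) weight 5/2376
  (Y=1, X=1, U=2, Z=0, W=0, V=0) weight 1/792
  (Y=1, X=1, U=2, Z=0, W=1, V=0) weight 1/792
  … 40 more
Group by U:
  weight(U=1) = 1/33
  weight(U=2) = 1/33
Total weight = 1/33 + 1/33 = 2/33
P(U=1 | obs) = 1/33 / 2/33 = 1/2
P(U=2 | obs) = 1/33 / 2/33 = 1/2

P(U=1) = 1/2, P(U=2) = 1/2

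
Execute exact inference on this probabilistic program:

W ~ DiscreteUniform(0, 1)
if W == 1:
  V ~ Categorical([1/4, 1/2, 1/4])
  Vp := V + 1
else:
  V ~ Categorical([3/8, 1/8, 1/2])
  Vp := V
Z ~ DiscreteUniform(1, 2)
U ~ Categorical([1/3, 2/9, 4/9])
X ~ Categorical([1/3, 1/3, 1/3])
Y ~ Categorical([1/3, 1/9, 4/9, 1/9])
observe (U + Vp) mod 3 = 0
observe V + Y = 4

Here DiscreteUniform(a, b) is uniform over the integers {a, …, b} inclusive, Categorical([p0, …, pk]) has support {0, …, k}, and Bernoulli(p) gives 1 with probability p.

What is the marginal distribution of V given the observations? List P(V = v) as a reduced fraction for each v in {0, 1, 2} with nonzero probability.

Enumerate traces; 24 have nonzero weight after conditioning:
  (W=0, V=1, Z=1, U=2, X=0, Y=3) weight 1/1944
  (W=0, V=1, Z=1, U=2, X=1, Y=3) weight 1/1944
  (W=0, V=1, Z=1, U=2, X=2, Y=3) weight 1/1944
  (W=0, V=1, Z=2, U=2, X=0, Y=3) weight 1/1944
  (W=0, V=1, Z=2, U=2, X=1, Y=3) weight 1/1944
  (W=0, V=1, Z=2, U=2, X=2, Y=3) weight 1/1944
  (W=0, V=2, Z=1, U=1, X=0, Y=2) weight 1/243
  (W=0, V=2, Z=1, U=1, X=1, Y=2) weight 1/243
  … 16 more
Group by V:
  weight(V=1) = 1/108
  weight(V=2) = 7/162
Total weight = 1/108 + 7/162 = 17/324
P(V=1 | obs) = 1/108 / 17/324 = 3/17
P(V=2 | obs) = 7/162 / 17/324 = 14/17

P(V=1) = 3/17, P(V=2) = 14/17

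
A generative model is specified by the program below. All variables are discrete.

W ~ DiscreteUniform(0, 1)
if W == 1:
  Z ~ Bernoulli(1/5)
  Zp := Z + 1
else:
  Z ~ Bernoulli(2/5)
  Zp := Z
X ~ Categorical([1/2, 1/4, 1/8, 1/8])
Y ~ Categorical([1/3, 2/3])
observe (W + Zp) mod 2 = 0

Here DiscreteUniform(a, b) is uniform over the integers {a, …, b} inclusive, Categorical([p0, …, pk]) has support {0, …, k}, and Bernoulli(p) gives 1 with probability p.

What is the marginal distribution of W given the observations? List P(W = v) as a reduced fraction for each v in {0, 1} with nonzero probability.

Enumerate traces; 16 have nonzero weight after conditioning:
  (W=0, Z=0, X=0, Y=0) weight 1/20
  (W=0, Z=0, X=0, Y=1) weight 1/10
  (W=0, Z=0, X=1, Y=0) weight 1/40
  (W=0, Z=0, X=1, Y=1) weight 1/20
  (W=0, Z=0, X=2, Y=0) weight 1/80
  (W=0, Z=0, X=2, Y=1) weight 1/40
  (W=0, Z=0, X=3, Y=0) weight 1/80
  (W=0, Z=0, X=3, Y=1) weight 1/40
  (W=1, Z=0, X=0, Y=0) weight 1/15
  … 7 more
Group by W:
  weight(W=0) = 3/10
  weight(W=1) = 2/5
Total weight = 3/10 + 2/5 = 7/10
P(W=0 | obs) = 3/10 / 7/10 = 3/7
P(W=1 | obs) = 2/5 / 7/10 = 4/7

P(W=0) = 3/7, P(W=1) = 4/7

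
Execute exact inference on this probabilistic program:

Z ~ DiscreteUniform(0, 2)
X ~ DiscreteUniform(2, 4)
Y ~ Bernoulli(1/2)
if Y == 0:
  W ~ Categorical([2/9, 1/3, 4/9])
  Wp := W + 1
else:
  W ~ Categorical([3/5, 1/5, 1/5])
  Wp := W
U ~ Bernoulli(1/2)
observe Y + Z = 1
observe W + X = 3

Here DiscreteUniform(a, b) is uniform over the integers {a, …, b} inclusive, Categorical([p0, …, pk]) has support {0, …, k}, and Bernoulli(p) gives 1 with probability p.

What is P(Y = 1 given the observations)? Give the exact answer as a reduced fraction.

Enumerate traces; 8 have nonzero weight after conditioning:
  (Z=0, X=2, Y=1, W=1, U=0) weight 1/180
  (Z=0, X=2, Y=1, W=1, U=1) weight 1/180
  (Z=0, X=3, Y=1, W=0, U=0) weight 1/60
  (Z=0, X=3, Y=1, W=0, U=1) weight 1/60
  (Z=1, X=2, Y=0, W=1, U=0) weight 1/108
  (Z=1, X=2, Y=0, W=1, U=1) weight 1/108
  (Z=1, X=3, Y=0, W=0, U=0) weight 1/162
  (Z=1, X=3, Y=0, W=0, U=1) weight 1/162
Group by Y:
  weight(Y=0) = 5/162
  weight(Y=1) = 2/45
Total weight = 5/162 + 2/45 = 61/810
P(Y=0 | obs) = 5/162 / 61/810 = 25/61
P(Y=1 | obs) = 2/45 / 61/810 = 36/61

P(Y = 1 | obs) = 36/61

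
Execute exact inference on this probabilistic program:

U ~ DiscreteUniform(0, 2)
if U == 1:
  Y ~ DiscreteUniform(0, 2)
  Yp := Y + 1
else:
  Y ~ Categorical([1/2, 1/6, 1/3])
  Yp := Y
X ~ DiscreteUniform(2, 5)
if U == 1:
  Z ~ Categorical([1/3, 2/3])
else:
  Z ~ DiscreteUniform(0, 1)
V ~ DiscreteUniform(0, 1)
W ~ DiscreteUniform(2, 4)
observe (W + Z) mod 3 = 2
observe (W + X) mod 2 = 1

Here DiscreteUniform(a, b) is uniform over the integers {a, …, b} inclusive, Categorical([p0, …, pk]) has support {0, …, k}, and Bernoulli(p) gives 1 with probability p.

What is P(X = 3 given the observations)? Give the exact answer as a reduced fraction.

Enumerate traces; 72 have nonzero weight after conditioning:
  (U=0, Y=0, X=3, Z=0, V=0, W=2) weight 1/288
  (U=0, Y=0, X=3, Z=0, V=1, W=2) weight 1/288
  (U=0, Y=0, X=3, Z=1, V=0, W=4) weight 1/288
  (U=0, Y=0, X=3, Z=1, V=1, W=4) weight 1/288
  (U=0, Y=0, X=5, Z=0, V=0, W=2) weight 1/288
  (U=0, Y=0, X=5, Z=0, V=1, W=2) weight 1/288
  (U=0, Y=0, X=5, Z=1, V=0, W=4) weight 1/288
  (U=0, Y=0, X=5, Z=1, V=1, W=4) weight 1/288
  … 64 more
Group by X:
  weight(X=3) = 1/12
  weight(X=5) = 1/12
Total weight = 1/12 + 1/12 = 1/6
P(X=3 | obs) = 1/12 / 1/6 = 1/2
P(X=5 | obs) = 1/12 / 1/6 = 1/2

P(X = 3 | obs) = 1/2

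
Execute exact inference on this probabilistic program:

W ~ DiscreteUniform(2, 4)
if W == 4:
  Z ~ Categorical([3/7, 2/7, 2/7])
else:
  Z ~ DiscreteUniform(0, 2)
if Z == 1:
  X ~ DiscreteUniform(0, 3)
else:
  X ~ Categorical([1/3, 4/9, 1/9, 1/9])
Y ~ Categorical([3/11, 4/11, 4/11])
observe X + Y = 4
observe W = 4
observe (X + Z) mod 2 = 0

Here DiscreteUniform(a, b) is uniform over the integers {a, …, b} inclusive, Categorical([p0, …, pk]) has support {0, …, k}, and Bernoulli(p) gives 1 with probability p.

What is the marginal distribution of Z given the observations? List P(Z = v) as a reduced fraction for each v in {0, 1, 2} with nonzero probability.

Enumerate traces; 3 have nonzero weight after conditioning:
  (W=4, Z=0, X=2, Y=2) weight 4/693
  (W=4, Z=1, X=3, Y=1) weight 2/231
  (W=4, Z=2, X=2, Y=2) weight 8/2079
Group by Z:
  weight(Z=0) = 4/693
  weight(Z=1) = 2/231
  weight(Z=2) = 8/2079
Total weight = 4/693 + 2/231 + 8/2079 = 38/2079
P(Z=0 | obs) = 4/693 / 38/2079 = 6/19
P(Z=1 | obs) = 2/231 / 38/2079 = 9/19
P(Z=2 | obs) = 8/2079 / 38/2079 = 4/19

P(Z=0) = 6/19, P(Z=1) = 9/19, P(Z=2) = 4/19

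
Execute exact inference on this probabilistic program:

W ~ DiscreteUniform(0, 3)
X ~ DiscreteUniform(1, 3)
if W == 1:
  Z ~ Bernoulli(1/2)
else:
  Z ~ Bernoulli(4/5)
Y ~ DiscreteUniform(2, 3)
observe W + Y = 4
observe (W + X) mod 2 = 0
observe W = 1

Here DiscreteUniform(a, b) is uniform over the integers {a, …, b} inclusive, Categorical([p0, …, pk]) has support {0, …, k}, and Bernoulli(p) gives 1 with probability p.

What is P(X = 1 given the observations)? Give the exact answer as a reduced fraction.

Enumerate traces; 4 have nonzero weight after conditioning:
  (W=1, X=1, Z=0, Y=3) weight 1/48
  (W=1, X=1, Z=1, Y=3) weight 1/48
  (W=1, X=3, Z=0, Y=3) weight 1/48
  (W=1, X=3, Z=1, Y=3) weight 1/48
Group by X:
  weight(X=1) = 1/24
  weight(X=3) = 1/24
Total weight = 1/24 + 1/24 = 1/12
P(X=1 | obs) = 1/24 / 1/12 = 1/2
P(X=3 | obs) = 1/24 / 1/12 = 1/2

P(X = 1 | obs) = 1/2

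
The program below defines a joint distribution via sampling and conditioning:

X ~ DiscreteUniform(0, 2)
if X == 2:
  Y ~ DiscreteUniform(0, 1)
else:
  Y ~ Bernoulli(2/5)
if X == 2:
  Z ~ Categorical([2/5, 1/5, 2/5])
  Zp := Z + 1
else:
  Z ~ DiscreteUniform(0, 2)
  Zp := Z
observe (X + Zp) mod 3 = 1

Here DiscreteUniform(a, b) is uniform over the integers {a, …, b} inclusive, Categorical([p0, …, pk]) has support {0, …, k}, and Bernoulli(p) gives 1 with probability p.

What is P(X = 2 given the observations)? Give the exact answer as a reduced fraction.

P(X = 2 | obs) = 3/13

Enumerate traces; 6 have nonzero weight after conditioning:
  (X=0, Y=0, Z=1) weight 1/15
  (X=0, Y=1, Z=1) weight 2/45
  (X=1, Y=0, Z=0) weight 1/15
  (X=1, Y=1, Z=0) weight 2/45
  (X=2, Y=0, Z=1) weight 1/30
  (X=2, Y=1, Z=1) weight 1/30
Group by X:
  weight(X=0) = 1/9
  weight(X=1) = 1/9
  weight(X=2) = 1/15
Total weight = 1/9 + 1/9 + 1/15 = 13/45
P(X=0 | obs) = 1/9 / 13/45 = 5/13
P(X=1 | obs) = 1/9 / 13/45 = 5/13
P(X=2 | obs) = 1/15 / 13/45 = 3/13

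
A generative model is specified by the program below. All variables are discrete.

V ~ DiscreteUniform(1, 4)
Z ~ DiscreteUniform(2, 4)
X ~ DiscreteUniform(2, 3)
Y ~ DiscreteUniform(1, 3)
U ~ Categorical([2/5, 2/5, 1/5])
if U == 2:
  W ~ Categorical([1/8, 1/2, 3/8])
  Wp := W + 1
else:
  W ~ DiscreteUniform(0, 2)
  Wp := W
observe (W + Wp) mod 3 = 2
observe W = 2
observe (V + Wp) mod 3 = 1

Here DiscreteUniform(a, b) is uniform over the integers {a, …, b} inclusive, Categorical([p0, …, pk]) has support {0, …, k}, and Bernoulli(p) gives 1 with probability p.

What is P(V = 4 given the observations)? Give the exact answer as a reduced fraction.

Enumerate traces; 36 have nonzero weight after conditioning:
  (V=1, Z=2, X=2, Y=1, U=2, W=2) weight 1/960
  (V=1, Z=2, X=2, Y=2, U=2, W=2) weight 1/960
  (V=1, Z=2, X=2, Y=3, U=2, W=2) weight 1/960
  (V=1, Z=2, X=3, Y=1, U=2, W=2) weight 1/960
  (V=1, Z=2, X=3, Y=2, U=2, W=2) weight 1/960
  (V=1, Z=2, X=3, Y=3, U=2, W=2) weight 1/960
  (V=1, Z=3, X=2, Y=1, U=2, W=2) weight 1/960
  (V=1, Z=3, X=2, Y=2, U=2, W=2) weight 1/960
  (V=4, Z=2, X=2, Y=1, U=2, W=2) weight 1/960
  … 27 more
Group by V:
  weight(V=1) = 3/160
  weight(V=4) = 3/160
Total weight = 3/160 + 3/160 = 3/80
P(V=1 | obs) = 3/160 / 3/80 = 1/2
P(V=4 | obs) = 3/160 / 3/80 = 1/2

P(V = 4 | obs) = 1/2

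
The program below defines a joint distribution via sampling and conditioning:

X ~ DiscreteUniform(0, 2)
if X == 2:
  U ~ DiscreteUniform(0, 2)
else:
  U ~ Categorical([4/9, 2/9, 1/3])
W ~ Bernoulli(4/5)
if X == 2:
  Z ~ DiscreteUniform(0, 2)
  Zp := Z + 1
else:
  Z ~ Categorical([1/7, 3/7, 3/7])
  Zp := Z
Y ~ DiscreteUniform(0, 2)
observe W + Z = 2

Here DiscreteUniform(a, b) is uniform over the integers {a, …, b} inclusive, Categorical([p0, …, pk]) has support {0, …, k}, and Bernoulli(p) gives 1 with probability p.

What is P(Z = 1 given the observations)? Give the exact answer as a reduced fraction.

Enumerate traces; 54 have nonzero weight after conditioning:
  (X=0, U=0, W=0, Z=2, Y=0) weight 4/945
  (X=0, U=0, W=0, Z=2, Y=1) weight 4/945
  (X=0, U=0, W=0, Z=2, Y=2) weight 4/945
  (X=0, U=0, W=1, Z=1, Y=0) weight 16/945
  (X=0, U=0, W=1, Z=1, Y=1) weight 16/945
  (X=0, U=0, W=1, Z=1, Y=2) weight 16/945
  (X=0, U=1, W=0, Z=2, Y=0) weight 2/945
  (X=0, U=1, W=0, Z=2, Y=1) weight 2/945
  … 46 more
Group by Z:
  weight(Z=1) = 20/63
  weight(Z=2) = 5/63
Total weight = 20/63 + 5/63 = 25/63
P(Z=1 | obs) = 20/63 / 25/63 = 4/5
P(Z=2 | obs) = 5/63 / 25/63 = 1/5

P(Z = 1 | obs) = 4/5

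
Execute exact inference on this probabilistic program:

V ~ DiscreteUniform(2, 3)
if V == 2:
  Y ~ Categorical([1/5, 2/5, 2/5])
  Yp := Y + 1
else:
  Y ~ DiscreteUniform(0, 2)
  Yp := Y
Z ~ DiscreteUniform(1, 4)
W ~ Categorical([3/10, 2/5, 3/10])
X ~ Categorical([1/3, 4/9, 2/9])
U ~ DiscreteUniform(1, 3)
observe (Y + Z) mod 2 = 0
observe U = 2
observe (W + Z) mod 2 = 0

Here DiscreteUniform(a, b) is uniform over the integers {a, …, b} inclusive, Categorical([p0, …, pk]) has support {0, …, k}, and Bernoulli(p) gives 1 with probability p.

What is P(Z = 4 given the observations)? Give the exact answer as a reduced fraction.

P(Z = 4 | obs) = 57/158

Enumerate traces; 60 have nonzero weight after conditioning:
  (V=2, Y=0, Z=2, W=0, X=0, U=2) weight 1/1200
  (V=2, Y=0, Z=2, W=0, X=1, U=2) weight 1/900
  (V=2, Y=0, Z=2, W=0, X=2, U=2) weight 1/1800
  (V=2, Y=0, Z=2, W=2, X=0, U=2) weight 1/1200
  (V=2, Y=0, Z=2, W=2, X=1, U=2) weight 1/900
  (V=2, Y=0, Z=2, W=2, X=2, U=2) weight 1/1800
  (V=2, Y=0, Z=4, W=0, X=0, U=2) weight 1/1200
  (V=2, Y=0, Z=4, W=0, X=1, U=2) weight 1/900
  (V=2, Y=1, Z=1, W=1, X=0, U=2) weight 1/450
  (V=2, Y=1, Z=3, W=1, X=0, U=2) weight 1/450
  … 50 more
Group by Z:
  weight(Z=1) = 11/900
  weight(Z=2) = 19/600
  weight(Z=3) = 11/900
  weight(Z=4) = 19/600
Total weight = 11/900 + 19/600 + 11/900 + 19/600 = 79/900
P(Z=1 | obs) = 11/900 / 79/900 = 11/79
P(Z=2 | obs) = 19/600 / 79/900 = 57/158
P(Z=3 | obs) = 11/900 / 79/900 = 11/79
P(Z=4 | obs) = 19/600 / 79/900 = 57/158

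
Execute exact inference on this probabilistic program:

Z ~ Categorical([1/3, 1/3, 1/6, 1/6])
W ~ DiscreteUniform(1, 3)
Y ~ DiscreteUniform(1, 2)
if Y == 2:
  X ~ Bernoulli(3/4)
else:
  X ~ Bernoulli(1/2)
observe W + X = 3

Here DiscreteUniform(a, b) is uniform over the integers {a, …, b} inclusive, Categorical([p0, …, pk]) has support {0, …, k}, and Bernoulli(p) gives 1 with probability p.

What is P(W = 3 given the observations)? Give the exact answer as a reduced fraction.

Enumerate traces; 16 have nonzero weight after conditioning:
  (Z=0, W=2, Y=1, X=1) weight 1/36
  (Z=0, W=2, Y=2, X=1) weight 1/24
  (Z=0, W=3, Y=1, X=0) weight 1/36
  (Z=0, W=3, Y=2, X=0) weight 1/72
  (Z=1, W=2, Y=1, X=1) weight 1/36
  (Z=1, W=2, Y=2, X=1) weight 1/24
  (Z=1, W=3, Y=1, X=0) weight 1/36
  (Z=1, W=3, Y=2, X=0) weight 1/72
  … 8 more
Group by W:
  weight(W=2) = 5/24
  weight(W=3) = 1/8
Total weight = 5/24 + 1/8 = 1/3
P(W=2 | obs) = 5/24 / 1/3 = 5/8
P(W=3 | obs) = 1/8 / 1/3 = 3/8

P(W = 3 | obs) = 3/8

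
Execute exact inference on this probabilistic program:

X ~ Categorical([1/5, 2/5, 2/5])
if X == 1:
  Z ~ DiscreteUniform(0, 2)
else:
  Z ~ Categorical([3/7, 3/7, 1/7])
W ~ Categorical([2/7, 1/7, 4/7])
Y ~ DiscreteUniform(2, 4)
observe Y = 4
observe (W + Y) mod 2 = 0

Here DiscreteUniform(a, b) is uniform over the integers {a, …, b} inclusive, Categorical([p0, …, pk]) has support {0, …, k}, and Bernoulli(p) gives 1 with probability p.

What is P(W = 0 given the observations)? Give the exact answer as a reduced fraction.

Enumerate traces; 18 have nonzero weight after conditioning:
  (X=0, Z=0, W=0, Y=4) weight 2/245
  (X=0, Z=0, W=2, Y=4) weight 4/245
  (X=0, Z=1, W=0, Y=4) weight 2/245
  (X=0, Z=1, W=2, Y=4) weight 4/245
  (X=0, Z=2, W=0, Y=4) weight 2/735
  (X=0, Z=2, W=2, Y=4) weight 4/735
  (X=1, Z=0, W=0, Y=4) weight 4/315
  (X=1, Z=0, W=2, Y=4) weight 8/315
  … 10 more
Group by W:
  weight(W=0) = 2/21
  weight(W=2) = 4/21
Total weight = 2/21 + 4/21 = 2/7
P(W=0 | obs) = 2/21 / 2/7 = 1/3
P(W=2 | obs) = 4/21 / 2/7 = 2/3

P(W = 0 | obs) = 1/3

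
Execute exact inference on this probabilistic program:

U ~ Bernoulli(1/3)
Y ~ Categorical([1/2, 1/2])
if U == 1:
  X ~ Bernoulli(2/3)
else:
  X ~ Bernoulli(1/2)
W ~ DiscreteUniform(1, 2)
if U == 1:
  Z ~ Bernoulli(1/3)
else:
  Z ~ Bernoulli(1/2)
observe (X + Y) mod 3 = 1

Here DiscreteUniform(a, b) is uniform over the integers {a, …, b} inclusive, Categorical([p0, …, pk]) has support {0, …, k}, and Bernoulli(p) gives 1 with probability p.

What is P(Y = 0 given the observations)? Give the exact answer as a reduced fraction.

P(Y = 0 | obs) = 5/9

Enumerate traces; 16 have nonzero weight after conditioning:
  (U=0, Y=0, X=1, W=1, Z=0) weight 1/24
  (U=0, Y=0, X=1, W=1, Z=1) weight 1/24
  (U=0, Y=0, X=1, W=2, Z=0) weight 1/24
  (U=0, Y=0, X=1, W=2, Z=1) weight 1/24
  (U=0, Y=1, X=0, W=1, Z=0) weight 1/24
  (U=0, Y=1, X=0, W=1, Z=1) weight 1/24
  (U=0, Y=1, X=0, W=2, Z=0) weight 1/24
  (U=0, Y=1, X=0, W=2, Z=1) weight 1/24
  … 8 more
Group by Y:
  weight(Y=0) = 5/18
  weight(Y=1) = 2/9
Total weight = 5/18 + 2/9 = 1/2
P(Y=0 | obs) = 5/18 / 1/2 = 5/9
P(Y=1 | obs) = 2/9 / 1/2 = 4/9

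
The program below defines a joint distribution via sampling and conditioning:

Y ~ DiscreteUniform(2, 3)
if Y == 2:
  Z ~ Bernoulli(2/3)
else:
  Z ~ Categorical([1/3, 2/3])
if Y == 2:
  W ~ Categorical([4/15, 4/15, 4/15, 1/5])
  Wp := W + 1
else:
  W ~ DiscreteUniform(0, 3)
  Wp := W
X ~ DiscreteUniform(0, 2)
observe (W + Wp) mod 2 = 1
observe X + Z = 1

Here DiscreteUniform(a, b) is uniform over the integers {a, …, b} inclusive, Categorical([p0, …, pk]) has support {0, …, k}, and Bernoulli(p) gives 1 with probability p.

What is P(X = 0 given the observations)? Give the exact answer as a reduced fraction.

Enumerate traces; 8 have nonzero weight after conditioning:
  (Y=2, Z=0, W=0, X=1) weight 2/135
  (Y=2, Z=0, W=1, X=1) weight 2/135
  (Y=2, Z=0, W=2, X=1) weight 2/135
  (Y=2, Z=0, W=3, X=1) weight 1/90
  (Y=2, Z=1, W=0, X=0) weight 4/135
  (Y=2, Z=1, W=1, X=0) weight 4/135
  (Y=2, Z=1, W=2, X=0) weight 4/135
  (Y=2, Z=1, W=3, X=0) weight 1/45
Group by X:
  weight(X=0) = 1/9
  weight(X=1) = 1/18
Total weight = 1/9 + 1/18 = 1/6
P(X=0 | obs) = 1/9 / 1/6 = 2/3
P(X=1 | obs) = 1/18 / 1/6 = 1/3

P(X = 0 | obs) = 2/3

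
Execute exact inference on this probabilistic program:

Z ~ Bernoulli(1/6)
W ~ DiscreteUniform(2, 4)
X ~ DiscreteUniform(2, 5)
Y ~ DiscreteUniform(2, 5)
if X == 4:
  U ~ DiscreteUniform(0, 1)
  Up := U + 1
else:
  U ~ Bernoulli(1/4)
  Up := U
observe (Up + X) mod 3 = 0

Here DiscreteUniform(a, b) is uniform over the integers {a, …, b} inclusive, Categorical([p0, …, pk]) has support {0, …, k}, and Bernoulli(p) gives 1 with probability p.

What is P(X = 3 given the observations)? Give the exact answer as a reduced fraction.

P(X = 3 | obs) = 3/7

Enumerate traces; 96 have nonzero weight after conditioning:
  (Z=0, W=2, X=2, Y=2, U=1) weight 5/1152
  (Z=0, W=2, X=2, Y=3, U=1) weight 5/1152
  (Z=0, W=2, X=2, Y=4, U=1) weight 5/1152
  (Z=0, W=2, X=2, Y=5, U=1) weight 5/1152
  (Z=0, W=2, X=3, Y=2, U=0) weight 5/384
  (Z=0, W=2, X=3, Y=3, U=0) weight 5/384
  (Z=0, W=2, X=3, Y=4, U=0) weight 5/384
  (Z=0, W=2, X=3, Y=5, U=0) weight 5/384
  (Z=0, W=2, X=4, Y=2, U=1) weight 5/576
  (Z=0, W=2, X=5, Y=2, U=1) weight 5/1152
  … 86 more
Group by X:
  weight(X=2) = 1/16
  weight(X=3) = 3/16
  weight(X=4) = 1/8
  weight(X=5) = 1/16
Total weight = 1/16 + 3/16 + 1/8 + 1/16 = 7/16
P(X=2 | obs) = 1/16 / 7/16 = 1/7
P(X=3 | obs) = 3/16 / 7/16 = 3/7
P(X=4 | obs) = 1/8 / 7/16 = 2/7
P(X=5 | obs) = 1/16 / 7/16 = 1/7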